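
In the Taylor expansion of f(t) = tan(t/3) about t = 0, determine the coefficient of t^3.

1/81

[t^0] = 0;  [t^1] = 1/3;  [t^2] = 0;  [t^3] = 1/81.
So c_3 = f′′′(0)/3! = 1/81.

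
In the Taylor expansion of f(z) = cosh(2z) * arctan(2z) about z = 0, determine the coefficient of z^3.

4/3

Expand each factor separately, then convolve coefficients.
f(0) = 0
f′(0) = 2
f′′(0) = 0
f′′′(0) = 8
So c_3 = f′′′(0)/3! = 4/3.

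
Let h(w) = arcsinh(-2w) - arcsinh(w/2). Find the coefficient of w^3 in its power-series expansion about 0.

65/48

Add the two expansions coefficient-wise.
h(0) = 0
h′(0) = -5/2
h′′(0) = 0
h′′′(0) = 65/8
So c_3 = h′′′(0)/3! = 65/48.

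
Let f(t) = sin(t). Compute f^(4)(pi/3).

sqrt(3)/2

The coefficient of (t - pi/3)^4 in the expansion is sqrt(3)/48, so f^(4)(pi/3) = 4! * (sqrt(3)/48) = sqrt(3)/2.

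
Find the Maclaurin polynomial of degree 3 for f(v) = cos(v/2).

f(0) = 1
f′(0) = 0
f′′(0) = -1/4
f′′′(0) = 0

1 - v^2/8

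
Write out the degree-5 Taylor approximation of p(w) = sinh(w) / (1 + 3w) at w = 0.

9901*w^5/120 - 55*w^4/2 + 55*w^3/6 - 3*w^2 + w

Take the Cauchy product of the two expansions.
p(0) = 0
p′(0) = 1
p′′(0) = -6
p′′′(0) = 55
p^(4)(0) = -660
p^(5)(0) = 9901
Dividing each by k! gives the coefficients c_0, ..., c_5.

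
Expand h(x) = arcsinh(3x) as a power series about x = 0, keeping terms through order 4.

-9*x^3/2 + 3*x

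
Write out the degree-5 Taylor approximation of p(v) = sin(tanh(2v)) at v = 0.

Let u equal the inner series; expand the outer function in u and truncate.
[v^0] = 0;  [v^1] = 2;  [v^2] = 0;  [v^3] = -4;  [v^4] = 0;  [v^5] = 148/15.

148*v^5/15 - 4*v^3 + 2*v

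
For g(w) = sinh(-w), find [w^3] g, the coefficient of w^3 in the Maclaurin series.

-1/6

g(0) = 0
g′(0) = -1
g′′(0) = 0
g′′′(0) = -1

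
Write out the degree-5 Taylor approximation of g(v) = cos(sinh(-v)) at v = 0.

Plug the Maclaurin series of the inner function into that of the outer and collect terms.
g(0) = 1
g′(0) = 0
g′′(0) = -1
g′′′(0) = 0
g^(4)(0) = -3
g^(5)(0) = 0
Then c_k = g^(k)(0)/k! gives each Taylor coefficient.

-v^4/8 - v^2/2 + 1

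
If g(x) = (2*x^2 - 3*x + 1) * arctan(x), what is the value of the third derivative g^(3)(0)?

10

Distribute the polynomial across the series and collect like powers.
From the series, [x^3] g = 5/3; multiply by 3! = 6 to get 10.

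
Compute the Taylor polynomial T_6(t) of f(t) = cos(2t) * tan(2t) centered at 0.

Take the Cauchy product of the two expansions.

4*t^5/15 - 4*t^3/3 + 2*t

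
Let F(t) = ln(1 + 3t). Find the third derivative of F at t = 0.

The coefficient of t^3 in the expansion is 9, so F′′′(0) = 3! * (9) = 54.

54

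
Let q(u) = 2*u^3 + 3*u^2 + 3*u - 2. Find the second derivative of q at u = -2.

-18

Compute the successive derivatives at the expansion point and divide by k!.
From the series, [(u + 2)^2] q = -9; multiply by 2! = 2 to get -18.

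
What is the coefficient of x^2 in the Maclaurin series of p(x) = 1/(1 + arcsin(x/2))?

1/4

Let u equal the inner series; expand the outer function in u and truncate.
p(0) = 1
p′(0) = -1/2
p′′(0) = 1/2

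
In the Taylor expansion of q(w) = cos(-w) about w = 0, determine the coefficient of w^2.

-1/2

Apply the Taylor formula c_k = f^(k)(a)/k!.
[w^0] = 1;  [w^1] = 0;  [w^2] = -1/2.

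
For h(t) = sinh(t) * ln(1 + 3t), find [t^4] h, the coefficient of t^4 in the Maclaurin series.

19/2

Multiply the two series term by term and collect like powers.
h(0) = 0
h′(0) = 0
h′′(0) = 6
h′′′(0) = -27
h^(4)(0) = 228
So c_4 = h^(4)(0)/4! = 19/2.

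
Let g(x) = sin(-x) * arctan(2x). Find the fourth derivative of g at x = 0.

Take the Cauchy product of the two expansions.
The coefficient of x^4 in the expansion is 3, so g^(4)(0) = 4! * (3) = 72.

72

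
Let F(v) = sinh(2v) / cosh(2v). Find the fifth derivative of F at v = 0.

512

Write the quotient as an unknown series and match coefficients against numerator = denominator · series.
The coefficient of v^5 in the expansion is 64/15, so F^(5)(0) = 5! * (64/15) = 512.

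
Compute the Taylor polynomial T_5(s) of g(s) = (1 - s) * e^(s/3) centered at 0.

-7*s^5/14580 - 11*s^4/1944 - 4*s^3/81 - 5*s^2/18 - 2*s/3 + 1

Multiply each power in the prefactor through the base expansion.
g(0) = 1
g′(0) = -2/3
g′′(0) = -5/9
g′′′(0) = -8/27
g^(4)(0) = -11/81
g^(5)(0) = -14/243
Then c_k = g^(k)(0)/k! gives each Taylor coefficient.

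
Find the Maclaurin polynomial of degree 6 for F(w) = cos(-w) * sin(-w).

Take the Cauchy product of the two expansions.
F(0) = 0
F′(0) = -1
F′′(0) = 0
F′′′(0) = 4
F^(4)(0) = 0
F^(5)(0) = -16
F^(6)(0) = 0

-2*w^5/15 + 2*w^3/3 - w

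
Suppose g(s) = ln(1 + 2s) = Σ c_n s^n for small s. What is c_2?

-2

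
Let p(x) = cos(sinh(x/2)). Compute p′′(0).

Substitute the inner expansion into the outer series and collect powers.
The coefficient of x^2 in the expansion is -1/8, so p′′(0) = 2! * (-1/8) = -1/4.

-1/4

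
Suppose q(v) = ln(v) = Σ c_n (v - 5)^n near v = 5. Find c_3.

1/375

[(v - 5)^0] = ln(5);  [(v - 5)^1] = 1/5;  [(v - 5)^2] = -1/50;  [(v - 5)^3] = 1/375.
So c_3 = q′′′(5)/3! = 1/375.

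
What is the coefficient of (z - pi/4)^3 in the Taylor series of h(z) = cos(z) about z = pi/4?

sqrt(2)/12

[(z - pi/4)^0] = sqrt(2)/2;  [(z - pi/4)^1] = -sqrt(2)/2;  [(z - pi/4)^2] = -sqrt(2)/4;  [(z - pi/4)^3] = sqrt(2)/12.
So c_3 = h′′′(pi/4)/3! = sqrt(2)/12.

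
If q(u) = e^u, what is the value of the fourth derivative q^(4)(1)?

e

Apply the Taylor formula c_k = f^(k)(a)/k!.
The coefficient of (u - 1)^4 in the expansion is e/24, so q^(4)(1) = 4! * (e/24) = e.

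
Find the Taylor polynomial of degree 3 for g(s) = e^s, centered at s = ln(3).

(s - ln(3))^3/2 + 3*(s - ln(3))^2/2 + 3*(s - ln(3)) + 3

Compute the successive derivatives at the expansion point and divide by k!.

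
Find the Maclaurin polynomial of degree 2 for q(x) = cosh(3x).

9*x^2/2 + 1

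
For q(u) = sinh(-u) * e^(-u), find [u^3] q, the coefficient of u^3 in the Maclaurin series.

Take the Cauchy product of the two expansions.
q(0) = 0
q′(0) = -1
q′′(0) = 2
q′′′(0) = -4

-2/3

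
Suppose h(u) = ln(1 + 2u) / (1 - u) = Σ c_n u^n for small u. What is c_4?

-4/3

Take the Cauchy product of the two expansions.
[u^0] = 0;  [u^1] = 2;  [u^2] = 0;  [u^3] = 8/3;  [u^4] = -4/3.
So c_4 = h^(4)(0)/4! = -4/3.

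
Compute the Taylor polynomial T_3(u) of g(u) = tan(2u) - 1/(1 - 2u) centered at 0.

Expand each term separately and add.
g(0) = -1
g′(0) = 0
g′′(0) = -8
g′′′(0) = -32
Then c_k = g^(k)(0)/k! gives each Taylor coefficient.

-16*u^3/3 - 4*u^2 - 1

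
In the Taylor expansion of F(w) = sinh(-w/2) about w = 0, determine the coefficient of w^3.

-1/48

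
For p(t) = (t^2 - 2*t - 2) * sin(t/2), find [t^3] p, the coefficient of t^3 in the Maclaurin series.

Multiply each power in the prefactor through the base expansion.
p(0) = 0
p′(0) = -1
p′′(0) = -2
p′′′(0) = 13/4

13/24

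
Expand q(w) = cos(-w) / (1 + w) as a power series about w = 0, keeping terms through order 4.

13*w^4/24 - w^3/2 + w^2/2 - w + 1

Take the Cauchy product of the two expansions.
q(0) = 1
q′(0) = -1
q′′(0) = 1
q′′′(0) = -3
q^(4)(0) = 13
The Taylor polynomial is Σ q^(k)(0)/k! · w^k.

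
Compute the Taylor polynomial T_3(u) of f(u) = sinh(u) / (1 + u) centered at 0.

7*u^3/6 - u^2 + u

Write out both Maclaurin series and multiply, keeping only the needed powers.
f(0) = 0
f′(0) = 1
f′′(0) = -2
f′′′(0) = 7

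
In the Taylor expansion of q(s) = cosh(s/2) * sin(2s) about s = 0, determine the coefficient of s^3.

Multiply the two series term by term and collect like powers.

-13/12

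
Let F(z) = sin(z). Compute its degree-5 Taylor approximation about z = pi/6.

sqrt(3)*(z - pi/6)^5/240 + (z - pi/6)^4/48 - sqrt(3)*(z - pi/6)^3/12 - (z - pi/6)^2/4 + sqrt(3)*(z - pi/6)/2 + 1/2

Differentiate repeatedly and evaluate at the center.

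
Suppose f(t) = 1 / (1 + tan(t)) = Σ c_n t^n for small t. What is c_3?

Use the geometric series for the reciprocal, then substitute.
f(0) = 1
f′(0) = -1
f′′(0) = 2
f′′′(0) = -8
So c_3 = f′′′(0)/3! = -4/3.

-4/3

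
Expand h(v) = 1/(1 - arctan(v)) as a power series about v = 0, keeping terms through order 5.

Substitute the inner expansion into the outer series and collect powers.
[v^0] = 1;  [v^1] = 1;  [v^2] = 1;  [v^3] = 2/3;  [v^4] = 1/3;  [v^5] = 1/5.

v^5/5 + v^4/3 + 2*v^3/3 + v^2 + v + 1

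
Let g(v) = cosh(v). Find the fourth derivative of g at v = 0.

1

The coefficient of v^4 in the expansion is 1/24, so g^(4)(0) = 4! * (1/24) = 1.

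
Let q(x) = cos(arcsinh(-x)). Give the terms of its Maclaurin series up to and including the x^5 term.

Substitute the inner expansion into the outer series and collect powers.
q(0) = 1
q′(0) = 0
q′′(0) = -1
q′′′(0) = 0
q^(4)(0) = 5
q^(5)(0) = 0
Then c_k = q^(k)(0)/k! gives each Taylor coefficient.

5*x^4/24 - x^2/2 + 1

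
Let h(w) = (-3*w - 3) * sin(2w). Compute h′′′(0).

Multiply each power in the prefactor through the base expansion.
From the series, [w^3] h = 4; multiply by 3! = 6 to get 24.

24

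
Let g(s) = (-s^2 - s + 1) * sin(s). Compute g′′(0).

-2

Multiply each power in the prefactor through the base expansion.
From the series, [s^2] g = -1; multiply by 2! = 2 to get -2.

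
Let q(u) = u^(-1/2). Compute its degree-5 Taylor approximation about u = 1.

-63*(u - 1)^5/256 + 35*(u - 1)^4/128 - 5*(u - 1)^3/16 + 3*(u - 1)^2/8 - (u - 1)/2 + 1

q(1) = 1
q′(1) = -1/2
q′′(1) = 3/4
q′′′(1) = -15/8
q^(4)(1) = 105/16
q^(5)(1) = -945/32
Dividing each by k! gives the coefficients c_0, ..., c_5.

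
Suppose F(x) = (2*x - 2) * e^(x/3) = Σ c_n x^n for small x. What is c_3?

8/81

Shift and add copies of the series according to the polynomial's terms.
[x^0] = -2;  [x^1] = 4/3;  [x^2] = 5/9;  [x^3] = 8/81.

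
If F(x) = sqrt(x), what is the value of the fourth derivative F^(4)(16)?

Apply the Taylor formula c_k = f^(k)(a)/k!.
From the series, [(x - 16)^4] F = -5/2097152; multiply by 4! = 24 to get -15/262144.

-15/262144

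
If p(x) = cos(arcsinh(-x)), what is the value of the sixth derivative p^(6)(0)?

-85

Compose series: expand the inner function first, then feed it into the outer expansion.
The coefficient of x^6 in the expansion is -17/144, so p^(6)(0) = 6! * (-17/144) = -85.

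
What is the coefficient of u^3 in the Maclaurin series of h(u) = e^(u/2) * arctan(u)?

-5/24

Multiply the two series term by term and collect like powers.
So c_3 = h′′′(0)/3! = -5/24.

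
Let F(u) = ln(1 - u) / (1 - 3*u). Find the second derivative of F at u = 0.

-7

Expand 1/(denominator) as a geometric series and multiply by the numerator's series.
From the series, [u^2] F = -7/2; multiply by 2! = 2 to get -7.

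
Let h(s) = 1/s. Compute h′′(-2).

The coefficient of (s + 2)^2 in the expansion is -1/8, so h′′(-2) = 2! * (-1/8) = -1/4.

-1/4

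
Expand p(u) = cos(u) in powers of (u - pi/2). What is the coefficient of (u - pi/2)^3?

1/6

Apply the Taylor formula c_k = f^(k)(a)/k!.
[(u - pi/2)^0] = 0;  [(u - pi/2)^1] = -1;  [(u - pi/2)^2] = 0;  [(u - pi/2)^3] = 1/6.
So c_3 = p′′′(pi/2)/3! = 1/6.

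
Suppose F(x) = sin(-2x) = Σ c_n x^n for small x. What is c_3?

4/3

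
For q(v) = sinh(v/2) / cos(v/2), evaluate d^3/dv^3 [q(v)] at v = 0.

1/2

Divide the numerator series by the denominator series (power-series long division).
From the series, [v^3] q = 1/12; multiply by 3! = 6 to get 1/2.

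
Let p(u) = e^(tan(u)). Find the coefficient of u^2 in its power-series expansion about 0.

1/2

Substitute the inner expansion into the outer series and collect powers.
So c_2 = p′′(0)/2! = 1/2.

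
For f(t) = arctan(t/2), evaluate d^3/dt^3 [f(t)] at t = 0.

-1/4

Apply the Taylor formula c_k = f^(k)(a)/k!.
From the series, [t^3] f = -1/24; multiply by 3! = 6 to get -1/4.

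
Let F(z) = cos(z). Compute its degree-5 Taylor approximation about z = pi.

Apply the Taylor formula c_k = f^(k)(a)/k!.
[(z - pi)^0] = -1;  [(z - pi)^1] = 0;  [(z - pi)^2] = 1/2;  [(z - pi)^3] = 0;  [(z - pi)^4] = -1/24;  [(z - pi)^5] = 0.

-(z - pi)^4/24 + (z - pi)^2/2 - 1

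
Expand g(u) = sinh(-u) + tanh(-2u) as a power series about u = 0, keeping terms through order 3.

5*u^3/2 - 3*u

Expand each term separately and add.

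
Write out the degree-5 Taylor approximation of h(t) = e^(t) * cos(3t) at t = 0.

79*t^5/30 + 7*t^4/6 - 13*t^3/3 - 4*t^2 + t + 1

Take the Cauchy product of the two expansions.
[t^0] = 1;  [t^1] = 1;  [t^2] = -4;  [t^3] = -13/3;  [t^4] = 7/6;  [t^5] = 79/30.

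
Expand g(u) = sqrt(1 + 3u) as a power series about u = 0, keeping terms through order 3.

27*u^3/16 - 9*u^2/8 + 3*u/2 + 1

g(0) = 1
g′(0) = 3/2
g′′(0) = -9/4
g′′′(0) = 81/8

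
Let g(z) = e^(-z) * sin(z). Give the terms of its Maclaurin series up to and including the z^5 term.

-z^5/30 + z^3/3 - z^2 + z

Expand each factor separately, then convolve coefficients.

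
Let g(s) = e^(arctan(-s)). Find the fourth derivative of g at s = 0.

-7

Let u equal the inner series; expand the outer function in u and truncate.
From the series, [s^4] g = -7/24; multiply by 4! = 24 to get -7.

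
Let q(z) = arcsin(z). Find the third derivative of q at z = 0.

1

The coefficient of z^3 in the expansion is 1/6, so q′′′(0) = 3! * (1/6) = 1.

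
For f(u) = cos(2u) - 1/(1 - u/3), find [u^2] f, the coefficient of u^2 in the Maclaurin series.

-19/9

Combine the two series term by term.
So c_2 = f′′(0)/2! = -19/9.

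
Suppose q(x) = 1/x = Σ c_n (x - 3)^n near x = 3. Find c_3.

-1/81

q(3) = 1/3
q′(3) = -1/9
q′′(3) = 2/27
q′′′(3) = -2/27
Dividing each by k! gives the coefficients c_0, ..., c_3.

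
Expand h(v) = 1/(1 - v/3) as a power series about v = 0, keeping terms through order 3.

v^3/27 + v^2/9 + v/3 + 1

Differentiate repeatedly and evaluate at the center.
[v^0] = 1;  [v^1] = 1/3;  [v^2] = 1/9;  [v^3] = 1/27.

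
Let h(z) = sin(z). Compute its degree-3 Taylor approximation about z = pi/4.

-sqrt(2)*(z - pi/4)^3/12 - sqrt(2)*(z - pi/4)^2/4 + sqrt(2)*(z - pi/4)/2 + sqrt(2)/2

h(pi/4) = sqrt(2)/2
h′(pi/4) = sqrt(2)/2
h′′(pi/4) = -sqrt(2)/2
h′′′(pi/4) = -sqrt(2)/2
Then c_k = h^(k)(pi/4)/k! gives each Taylor coefficient.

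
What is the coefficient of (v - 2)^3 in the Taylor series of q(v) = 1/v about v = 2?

-1/16

Use the known series and substitute for the argument.
q(2) = 1/2
q′(2) = -1/4
q′′(2) = 1/4
q′′′(2) = -3/8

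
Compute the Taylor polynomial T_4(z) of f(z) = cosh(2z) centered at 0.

2*z^4/3 + 2*z^2 + 1

[z^0] = 1;  [z^1] = 0;  [z^2] = 2;  [z^3] = 0;  [z^4] = 2/3.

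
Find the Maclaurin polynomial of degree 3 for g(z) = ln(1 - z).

g(0) = 0
g′(0) = -1
g′′(0) = -1
g′′′(0) = -2
Then c_k = g^(k)(0)/k! gives each Taylor coefficient.

-z^3/3 - z^2/2 - z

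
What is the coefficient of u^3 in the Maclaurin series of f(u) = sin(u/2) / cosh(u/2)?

Write the quotient as an unknown series and match coefficients against numerator = denominator · series.
f(0) = 0
f′(0) = 1/2
f′′(0) = 0
f′′′(0) = -1/2
Dividing each by k! gives the coefficients c_0, ..., c_3.

-1/12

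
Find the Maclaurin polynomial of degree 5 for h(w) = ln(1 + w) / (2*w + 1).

661*w^5/30 - 131*w^4/12 + 16*w^3/3 - 5*w^2/2 + w

Expand 1/(denominator) as a geometric series and multiply by the numerator's series.
[w^0] = 0;  [w^1] = 1;  [w^2] = -5/2;  [w^3] = 16/3;  [w^4] = -131/12;  [w^5] = 661/30.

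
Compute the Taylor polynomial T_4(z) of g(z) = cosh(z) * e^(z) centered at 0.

Multiply the two series term by term and collect like powers.

z^4/3 + 2*z^3/3 + z^2 + z + 1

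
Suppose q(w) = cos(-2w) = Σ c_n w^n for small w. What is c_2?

-2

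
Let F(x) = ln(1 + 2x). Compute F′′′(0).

The coefficient of x^3 in the expansion is 8/3, so F′′′(0) = 3! * (8/3) = 16.

16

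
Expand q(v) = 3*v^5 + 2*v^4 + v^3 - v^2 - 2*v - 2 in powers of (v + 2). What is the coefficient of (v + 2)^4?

-28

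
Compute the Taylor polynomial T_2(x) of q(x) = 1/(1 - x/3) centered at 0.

Use the known series and substitute for the argument.
q(0) = 1
q′(0) = 1/3
q′′(0) = 2/9

x^2/9 + x/3 + 1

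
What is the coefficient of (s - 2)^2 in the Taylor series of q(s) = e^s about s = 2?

e^(2)/2

[(s - 2)^0] = e^(2);  [(s - 2)^1] = e^(2);  [(s - 2)^2] = e^(2)/2.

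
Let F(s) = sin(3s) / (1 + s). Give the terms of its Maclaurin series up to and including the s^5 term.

Take the Cauchy product of the two expansions.
F(0) = 0
F′(0) = 3
F′′(0) = -6
F′′′(0) = -9
F^(4)(0) = 36
F^(5)(0) = 63

21*s^5/40 + 3*s^4/2 - 3*s^3/2 - 3*s^2 + 3*s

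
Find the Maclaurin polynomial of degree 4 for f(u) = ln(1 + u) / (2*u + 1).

Multiply the numerator's expansion by the denominator's geometric series.

-131*u^4/12 + 16*u^3/3 - 5*u^2/2 + u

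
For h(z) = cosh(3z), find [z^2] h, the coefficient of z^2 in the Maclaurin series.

9/2

Differentiate repeatedly and evaluate at the center.
h(0) = 1
h′(0) = 0
h′′(0) = 9
So c_2 = h′′(0)/2! = 9/2.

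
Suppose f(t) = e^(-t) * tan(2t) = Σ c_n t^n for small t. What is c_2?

Expand each factor separately, then convolve coefficients.
[t^0] = 0;  [t^1] = 2;  [t^2] = -2.
So c_2 = f′′(0)/2! = -2.

-2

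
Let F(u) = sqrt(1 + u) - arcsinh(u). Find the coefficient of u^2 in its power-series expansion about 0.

-1/8

Combine the two series term by term.
F(0) = 1
F′(0) = -1/2
F′′(0) = -1/4
The Taylor polynomial is Σ F^(k)(0)/k! · u^k.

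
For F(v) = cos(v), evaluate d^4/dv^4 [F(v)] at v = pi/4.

From the series, [(v - pi/4)^4] F = sqrt(2)/48; multiply by 4! = 24 to get sqrt(2)/2.

sqrt(2)/2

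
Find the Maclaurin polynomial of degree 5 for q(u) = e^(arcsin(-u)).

Plug the Maclaurin series of the inner function into that of the outer and collect terms.
[u^0] = 1;  [u^1] = -1;  [u^2] = 1/2;  [u^3] = -1/3;  [u^4] = 5/24;  [u^5] = -1/6.

-u^5/6 + 5*u^4/24 - u^3/3 + u^2/2 - u + 1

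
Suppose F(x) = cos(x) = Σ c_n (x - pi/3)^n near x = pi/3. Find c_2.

F(pi/3) = 1/2
F′(pi/3) = -sqrt(3)/2
F′′(pi/3) = -1/2

-1/4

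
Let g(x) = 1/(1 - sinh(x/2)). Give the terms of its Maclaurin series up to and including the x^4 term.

Substitute the inner expansion into the outer series and collect powers.
[x^0] = 1;  [x^1] = 1/2;  [x^2] = 1/4;  [x^3] = 7/48;  [x^4] = 1/12.

x^4/12 + 7*x^3/48 + x^2/4 + x/2 + 1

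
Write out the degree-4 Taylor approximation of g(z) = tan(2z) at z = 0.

8*z^3/3 + 2*z

g(0) = 0
g′(0) = 2
g′′(0) = 0
g′′′(0) = 16
g^(4)(0) = 0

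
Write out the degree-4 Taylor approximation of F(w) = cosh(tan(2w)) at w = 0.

6*w^4 + 2*w^2 + 1

Plug the Maclaurin series of the inner function into that of the outer and collect terms.
F(0) = 1
F′(0) = 0
F′′(0) = 4
F′′′(0) = 0
F^(4)(0) = 144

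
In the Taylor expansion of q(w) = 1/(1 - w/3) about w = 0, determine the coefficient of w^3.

1/27

q(0) = 1
q′(0) = 1/3
q′′(0) = 2/9
q′′′(0) = 2/9
So c_3 = q′′′(0)/3! = 1/27.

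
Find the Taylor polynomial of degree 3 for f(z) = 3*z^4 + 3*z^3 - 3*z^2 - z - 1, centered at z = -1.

-9*(z + 1)^3 + 6*(z + 1)^2 + 2*(z + 1) - 3

f(-1) = -3
f′(-1) = 2
f′′(-1) = 12
f′′′(-1) = -54
Dividing each by k! gives the coefficients c_0, ..., c_3.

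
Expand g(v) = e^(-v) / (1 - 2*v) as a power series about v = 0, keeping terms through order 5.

2329*v^5/120 + 233*v^4/24 + 29*v^3/6 + 5*v^2/2 + v + 1

Expand 1/(denominator) as a geometric series and multiply by the numerator's series.
[v^0] = 1;  [v^1] = 1;  [v^2] = 5/2;  [v^3] = 29/6;  [v^4] = 233/24;  [v^5] = 2329/120.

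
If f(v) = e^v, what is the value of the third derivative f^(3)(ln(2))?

Differentiate repeatedly and evaluate at the center.
The coefficient of (v - ln(2))^3 in the expansion is 1/3, so f′′′(ln(2)) = 3! * (1/3) = 2.

2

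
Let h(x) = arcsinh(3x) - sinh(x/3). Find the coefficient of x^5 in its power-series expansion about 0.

13286/729

Expand each term separately and add.
h(0) = 0
h′(0) = 8/3
h′′(0) = 0
h′′′(0) = -730/27
h^(4)(0) = 0
h^(5)(0) = 531440/243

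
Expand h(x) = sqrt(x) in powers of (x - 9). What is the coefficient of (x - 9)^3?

1/3888

Use the known series and substitute for the argument.
h(9) = 3
h′(9) = 1/6
h′′(9) = -1/108
h′′′(9) = 1/648
The Taylor polynomial is Σ h^(k)(9)/k! · (x - 9)^k.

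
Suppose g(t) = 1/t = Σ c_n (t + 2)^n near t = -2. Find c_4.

-1/32

Differentiate repeatedly and evaluate at the center.
g(-2) = -1/2
g′(-2) = -1/4
g′′(-2) = -1/4
g′′′(-2) = -3/8
g^(4)(-2) = -3/4
The Taylor polynomial is Σ g^(k)(-2)/k! · (t + 2)^k.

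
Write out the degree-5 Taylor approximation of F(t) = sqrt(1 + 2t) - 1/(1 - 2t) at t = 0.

-249*t^5/8 - 133*t^4/8 - 15*t^3/2 - 9*t^2/2 - t

Add the two expansions coefficient-wise.
[t^0] = 0;  [t^1] = -1;  [t^2] = -9/2;  [t^3] = -15/2;  [t^4] = -133/8;  [t^5] = -249/8.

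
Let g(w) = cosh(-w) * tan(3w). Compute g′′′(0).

Take the Cauchy product of the two expansions.
The coefficient of w^3 in the expansion is 21/2, so g′′′(0) = 3! * (21/2) = 63.

63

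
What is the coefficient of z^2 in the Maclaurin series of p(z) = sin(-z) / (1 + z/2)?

Multiply the two series term by term and collect like powers.
p(0) = 0
p′(0) = -1
p′′(0) = 1
Then c_k = p^(k)(0)/k! gives each Taylor coefficient.

1/2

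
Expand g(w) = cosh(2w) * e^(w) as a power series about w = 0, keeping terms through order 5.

121*w^5/120 + 41*w^4/24 + 13*w^3/6 + 5*w^2/2 + w + 1

Take the Cauchy product of the two expansions.
g(0) = 1
g′(0) = 1
g′′(0) = 5
g′′′(0) = 13
g^(4)(0) = 41
g^(5)(0) = 121
The Taylor polynomial is Σ g^(k)(0)/k! · w^k.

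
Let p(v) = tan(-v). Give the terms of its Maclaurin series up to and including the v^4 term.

-v^3/3 - v

Apply the Taylor formula c_k = f^(k)(a)/k!.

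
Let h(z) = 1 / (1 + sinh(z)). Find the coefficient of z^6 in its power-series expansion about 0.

77/45

Use the geometric series for the reciprocal, then substitute.
h(0) = 1
h′(0) = -1
h′′(0) = 2
h′′′(0) = -7
h^(4)(0) = 32
h^(5)(0) = -181
h^(6)(0) = 1232
So c_6 = h^(6)(0)/6! = 77/45.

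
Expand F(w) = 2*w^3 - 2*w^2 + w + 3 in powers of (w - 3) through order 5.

Compute the successive derivatives at the expansion point and divide by k!.
F(3) = 42
F′(3) = 43
F′′(3) = 32
F′′′(3) = 12
F^(4)(3) = 0
F^(5)(3) = 0

2*(w - 3)^3 + 16*(w - 3)^2 + 43*(w - 3) + 42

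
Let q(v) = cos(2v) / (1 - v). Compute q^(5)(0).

-40

Expand 1/(denominator) as a geometric series and multiply by the numerator's series.
The coefficient of v^5 in the expansion is -1/3, so q^(5)(0) = 5! * (-1/3) = -40.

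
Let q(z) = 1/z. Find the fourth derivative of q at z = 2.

Apply the Taylor formula c_k = f^(k)(a)/k!.
The coefficient of (z - 2)^4 in the expansion is 1/32, so q^(4)(2) = 4! * (1/32) = 3/4.

3/4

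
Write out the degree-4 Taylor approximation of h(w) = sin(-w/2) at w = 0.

w^3/48 - w/2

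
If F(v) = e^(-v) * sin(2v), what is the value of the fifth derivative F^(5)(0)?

-38

Take the Cauchy product of the two expansions.
The coefficient of v^5 in the expansion is -19/60, so F^(5)(0) = 5! * (-19/60) = -38.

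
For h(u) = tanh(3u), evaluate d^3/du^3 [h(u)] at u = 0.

The coefficient of u^3 in the expansion is -9, so h′′′(0) = 3! * (-9) = -54.

-54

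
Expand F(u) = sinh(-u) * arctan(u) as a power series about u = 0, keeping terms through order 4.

Multiply the two series term by term and collect like powers.

u^4/6 - u^2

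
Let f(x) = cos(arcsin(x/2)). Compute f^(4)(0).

Substitute the inner expansion into the outer series and collect powers.
From the series, [x^4] f = -1/128; multiply by 4! = 24 to get -3/16.

-3/16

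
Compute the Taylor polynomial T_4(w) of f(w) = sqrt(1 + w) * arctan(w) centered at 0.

-5*w^4/48 - 11*w^3/24 + w^2/2 + w

Write out both Maclaurin series and multiply, keeping only the needed powers.
f(0) = 0
f′(0) = 1
f′′(0) = 1
f′′′(0) = -11/4
f^(4)(0) = -5/2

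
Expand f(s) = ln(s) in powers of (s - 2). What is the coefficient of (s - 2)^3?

1/24

[(s - 2)^0] = ln(2);  [(s - 2)^1] = 1/2;  [(s - 2)^2] = -1/8;  [(s - 2)^3] = 1/24.
So c_3 = f′′′(2)/3! = 1/24.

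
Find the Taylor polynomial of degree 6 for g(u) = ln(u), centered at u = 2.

-(u - 2)^6/384 + (u - 2)^5/160 - (u - 2)^4/64 + (u - 2)^3/24 - (u - 2)^2/8 + (u - 2)/2 + ln(2)

g(2) = ln(2)
g′(2) = 1/2
g′′(2) = -1/4
g′′′(2) = 1/4
g^(4)(2) = -3/8
g^(5)(2) = 3/4
g^(6)(2) = -15/8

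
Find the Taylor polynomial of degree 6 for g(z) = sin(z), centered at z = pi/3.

g(pi/3) = sqrt(3)/2
g′(pi/3) = 1/2
g′′(pi/3) = -sqrt(3)/2
g′′′(pi/3) = -1/2
g^(4)(pi/3) = sqrt(3)/2
g^(5)(pi/3) = 1/2
g^(6)(pi/3) = -sqrt(3)/2
The Taylor polynomial is Σ g^(k)(pi/3)/k! · (z - pi/3)^k.

-sqrt(3)*(z - pi/3)^6/1440 + (z - pi/3)^5/240 + sqrt(3)*(z - pi/3)^4/48 - (z - pi/3)^3/12 - sqrt(3)*(z - pi/3)^2/4 + (z - pi/3)/2 + sqrt(3)/2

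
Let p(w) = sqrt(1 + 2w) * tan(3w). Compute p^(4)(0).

Take the Cauchy product of the two expansions.
The coefficient of w^4 in the expansion is 21/2, so p^(4)(0) = 4! * (21/2) = 252.

252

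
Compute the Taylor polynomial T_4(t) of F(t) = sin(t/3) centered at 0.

F(0) = 0
F′(0) = 1/3
F′′(0) = 0
F′′′(0) = -1/27
F^(4)(0) = 0

-t^3/162 + t/3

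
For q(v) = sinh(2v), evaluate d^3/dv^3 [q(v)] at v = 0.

8

Use the known series and substitute for the argument.
From the series, [v^3] q = 4/3; multiply by 3! = 6 to get 8.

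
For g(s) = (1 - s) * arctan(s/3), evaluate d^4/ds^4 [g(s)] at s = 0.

8/27

Distribute the polynomial across the series and collect like powers.
From the series, [s^4] g = 1/81; multiply by 4! = 24 to get 8/27.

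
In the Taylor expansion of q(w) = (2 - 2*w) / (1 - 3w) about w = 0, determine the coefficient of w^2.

Shift and add copies of the series according to the polynomial's terms.
q(0) = 2
q′(0) = 4
q′′(0) = 24
So c_2 = q′′(0)/2! = 12.

12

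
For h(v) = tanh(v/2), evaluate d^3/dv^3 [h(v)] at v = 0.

From the series, [v^3] h = -1/24; multiply by 3! = 6 to get -1/4.

-1/4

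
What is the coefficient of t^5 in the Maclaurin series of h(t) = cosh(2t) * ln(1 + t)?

23/15

Write out both Maclaurin series and multiply, keeping only the needed powers.
[t^0] = 0;  [t^1] = 1;  [t^2] = -1/2;  [t^3] = 7/3;  [t^4] = -5/4;  [t^5] = 23/15.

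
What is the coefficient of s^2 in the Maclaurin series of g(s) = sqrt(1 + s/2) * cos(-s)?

-17/32

Multiply the two series term by term and collect like powers.
[s^0] = 1;  [s^1] = 1/4;  [s^2] = -17/32.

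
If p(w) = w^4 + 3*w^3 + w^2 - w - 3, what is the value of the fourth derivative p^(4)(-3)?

24

From the series, [(w + 3)^4] p = 1; multiply by 4! = 24 to get 24.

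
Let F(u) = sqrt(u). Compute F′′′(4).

From the series, [(u - 4)^3] F = 1/512; multiply by 3! = 6 to get 3/256.

3/256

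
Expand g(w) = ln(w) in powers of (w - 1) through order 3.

(w - 1)^3/3 - (w - 1)^2/2 + (w - 1)

Compute the successive derivatives at the expansion point and divide by k!.
g(1) = 0
g′(1) = 1
g′′(1) = -1
g′′′(1) = 2
Dividing each by k! gives the coefficients c_0, ..., c_3.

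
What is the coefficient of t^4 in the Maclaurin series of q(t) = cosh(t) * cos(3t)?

7/6

Multiply the two series term by term and collect like powers.
q(0) = 1
q′(0) = 0
q′′(0) = -8
q′′′(0) = 0
q^(4)(0) = 28
So c_4 = q^(4)(0)/4! = 7/6.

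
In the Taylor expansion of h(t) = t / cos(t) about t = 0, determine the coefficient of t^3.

1/2

Write the quotient as an unknown series and match coefficients against numerator = denominator · series.
[t^0] = 0;  [t^1] = 1;  [t^2] = 0;  [t^3] = 1/2.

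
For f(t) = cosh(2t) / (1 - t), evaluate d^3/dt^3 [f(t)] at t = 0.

Take the Cauchy product of the two expansions.
The coefficient of t^3 in the expansion is 3, so f′′′(0) = 3! * (3) = 18.

18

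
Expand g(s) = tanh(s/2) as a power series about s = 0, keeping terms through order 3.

-s^3/24 + s/2

g(0) = 0
g′(0) = 1/2
g′′(0) = 0
g′′′(0) = -1/4
Dividing each by k! gives the coefficients c_0, ..., c_3.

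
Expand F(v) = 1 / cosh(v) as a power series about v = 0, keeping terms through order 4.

5*v^4/24 - v^2/2 + 1

Write the quotient as an unknown series and match coefficients against numerator = denominator · series.
F(0) = 1
F′(0) = 0
F′′(0) = -1
F′′′(0) = 0
F^(4)(0) = 5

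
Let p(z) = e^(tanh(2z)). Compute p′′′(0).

-8

Compose series: expand the inner function first, then feed it into the outer expansion.
The coefficient of z^3 in the expansion is -4/3, so p′′′(0) = 3! * (-4/3) = -8.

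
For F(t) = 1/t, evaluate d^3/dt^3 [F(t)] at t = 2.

The coefficient of (t - 2)^3 in the expansion is -1/16, so F′′′(2) = 3! * (-1/16) = -3/8.

-3/8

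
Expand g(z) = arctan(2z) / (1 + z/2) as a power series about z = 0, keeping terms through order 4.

Multiply the two series term by term and collect like powers.
[z^0] = 0;  [z^1] = 2;  [z^2] = -1;  [z^3] = -13/6;  [z^4] = 13/12.

13*z^4/12 - 13*z^3/6 - z^2 + 2*z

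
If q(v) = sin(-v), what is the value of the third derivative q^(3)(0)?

The coefficient of v^3 in the expansion is 1/6, so q′′′(0) = 3! * (1/6) = 1.

1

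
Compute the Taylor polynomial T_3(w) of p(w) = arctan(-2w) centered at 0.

[w^0] = 0;  [w^1] = -2;  [w^2] = 0;  [w^3] = 8/3.

8*w^3/3 - 2*w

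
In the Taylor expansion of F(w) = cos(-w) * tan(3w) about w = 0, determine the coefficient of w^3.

Take the Cauchy product of the two expansions.
[w^0] = 0;  [w^1] = 3;  [w^2] = 0;  [w^3] = 15/2.
So c_3 = F′′′(0)/3! = 15/2.

15/2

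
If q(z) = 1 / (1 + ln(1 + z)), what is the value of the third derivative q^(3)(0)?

Use the geometric series for the reciprocal, then substitute.
From the series, [z^3] q = -7/3; multiply by 3! = 6 to get -14.

-14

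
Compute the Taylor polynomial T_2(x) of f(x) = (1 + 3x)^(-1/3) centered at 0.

2*x^2 - x + 1

[x^0] = 1;  [x^1] = -1;  [x^2] = 2.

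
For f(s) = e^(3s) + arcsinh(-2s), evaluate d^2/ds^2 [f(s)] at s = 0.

9

Add the two expansions coefficient-wise.
From the series, [s^2] f = 9/2; multiply by 2! = 2 to get 9.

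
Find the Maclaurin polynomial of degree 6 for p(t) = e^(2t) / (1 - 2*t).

Use 1/(1 - r) = Σ r^k on the denominator, then take the Cauchy product.

7828*t^6/45 + 1304*t^5/15 + 130*t^4/3 + 64*t^3/3 + 10*t^2 + 4*t + 1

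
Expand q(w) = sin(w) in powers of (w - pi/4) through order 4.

Apply the Taylor formula c_k = f^(k)(a)/k!.
[(w - pi/4)^0] = sqrt(2)/2;  [(w - pi/4)^1] = sqrt(2)/2;  [(w - pi/4)^2] = -sqrt(2)/4;  [(w - pi/4)^3] = -sqrt(2)/12;  [(w - pi/4)^4] = sqrt(2)/48.

sqrt(2)*(w - pi/4)^4/48 - sqrt(2)*(w - pi/4)^3/12 - sqrt(2)*(w - pi/4)^2/4 + sqrt(2)*(w - pi/4)/2 + sqrt(2)/2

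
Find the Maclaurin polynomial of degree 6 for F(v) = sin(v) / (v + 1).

-101*v^6/120 + 101*v^5/120 - 5*v^4/6 + 5*v^3/6 - v^2 + v

Multiply the numerator's expansion by the denominator's geometric series.
F(0) = 0
F′(0) = 1
F′′(0) = -2
F′′′(0) = 5
F^(4)(0) = -20
F^(5)(0) = 101
F^(6)(0) = -606
Then c_k = F^(k)(0)/k! gives each Taylor coefficient.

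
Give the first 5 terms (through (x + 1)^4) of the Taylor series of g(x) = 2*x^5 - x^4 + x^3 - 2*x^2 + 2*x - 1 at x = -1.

-11*(x + 1)^4 + 25*(x + 1)^3 - 31*(x + 1)^2 + 23*(x + 1) - 9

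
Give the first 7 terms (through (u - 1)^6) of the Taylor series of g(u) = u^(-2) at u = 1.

Use the known series and substitute for the argument.
[(u - 1)^0] = 1;  [(u - 1)^1] = -2;  [(u - 1)^2] = 3;  [(u - 1)^3] = -4;  [(u - 1)^4] = 5;  [(u - 1)^5] = -6;  [(u - 1)^6] = 7.

7*(u - 1)^6 - 6*(u - 1)^5 + 5*(u - 1)^4 - 4*(u - 1)^3 + 3*(u - 1)^2 - 2*(u - 1) + 1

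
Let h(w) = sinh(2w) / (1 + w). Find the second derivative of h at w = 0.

Take the Cauchy product of the two expansions.
The coefficient of w^2 in the expansion is -2, so h′′(0) = 2! * (-2) = -4.

-4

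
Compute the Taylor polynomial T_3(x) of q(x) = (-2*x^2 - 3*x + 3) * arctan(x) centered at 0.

-3*x^3 - 3*x^2 + 3*x

Shift and add copies of the series according to the polynomial's terms.
[x^0] = 0;  [x^1] = 3;  [x^2] = -3;  [x^3] = -3.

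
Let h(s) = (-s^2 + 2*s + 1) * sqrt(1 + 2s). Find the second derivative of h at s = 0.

Shift and add copies of the series according to the polynomial's terms.
The coefficient of s^2 in the expansion is 1/2, so h′′(0) = 2! * (1/2) = 1.

1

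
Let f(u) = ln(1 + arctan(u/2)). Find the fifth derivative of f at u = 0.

1/4

Compose series: expand the inner function first, then feed it into the outer expansion.
From the series, [u^5] f = 1/480; multiply by 5! = 120 to get 1/4.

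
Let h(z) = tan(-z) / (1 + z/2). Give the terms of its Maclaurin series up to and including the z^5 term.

Expand each factor separately, then convolve coefficients.
[z^0] = 0;  [z^1] = -1;  [z^2] = 1/2;  [z^3] = -7/12;  [z^4] = 7/24;  [z^5] = -67/240.

-67*z^5/240 + 7*z^4/24 - 7*z^3/12 + z^2/2 - z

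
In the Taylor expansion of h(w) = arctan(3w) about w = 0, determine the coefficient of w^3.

-9

[w^0] = 0;  [w^1] = 3;  [w^2] = 0;  [w^3] = -9.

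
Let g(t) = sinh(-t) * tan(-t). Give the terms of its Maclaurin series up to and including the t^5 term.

t^4/2 + t^2

Write out both Maclaurin series and multiply, keeping only the needed powers.
[t^0] = 0;  [t^1] = 0;  [t^2] = 1;  [t^3] = 0;  [t^4] = 1/2;  [t^5] = 0.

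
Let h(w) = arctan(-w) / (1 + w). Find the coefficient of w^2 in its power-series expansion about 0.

1

Write out both Maclaurin series and multiply, keeping only the needed powers.
h(0) = 0
h′(0) = -1
h′′(0) = 2
The Taylor polynomial is Σ h^(k)(0)/k! · w^k.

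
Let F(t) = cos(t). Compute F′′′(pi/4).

sqrt(2)/2

From the series, [(t - pi/4)^3] F = sqrt(2)/12; multiply by 3! = 6 to get sqrt(2)/2.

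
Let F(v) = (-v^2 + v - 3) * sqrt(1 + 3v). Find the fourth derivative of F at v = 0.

Shift and add copies of the series according to the polynomial's terms.
The coefficient of v^4 in the expansion is 1575/128, so F^(4)(0) = 4! * (1575/128) = 4725/16.

4725/16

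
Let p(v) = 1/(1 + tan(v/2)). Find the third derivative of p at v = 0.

Substitute the inner expansion into the outer series and collect powers.
The coefficient of v^3 in the expansion is -1/6, so p′′′(0) = 3! * (-1/6) = -1.

-1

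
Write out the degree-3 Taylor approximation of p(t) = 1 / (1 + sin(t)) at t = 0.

-5*t^3/6 + t^2 - t + 1

Write 1/(1+u) = 1 - u + u^2 - u^3 + ... and substitute the series for u.
[t^0] = 1;  [t^1] = -1;  [t^2] = 1;  [t^3] = -5/6.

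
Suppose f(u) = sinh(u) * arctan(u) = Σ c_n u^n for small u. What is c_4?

Expand each factor separately, then convolve coefficients.
f(0) = 0
f′(0) = 0
f′′(0) = 2
f′′′(0) = 0
f^(4)(0) = -4
The Taylor polynomial is Σ f^(k)(0)/k! · u^k.

-1/6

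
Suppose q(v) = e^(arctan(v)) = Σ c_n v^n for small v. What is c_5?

1/24

Plug the Maclaurin series of the inner function into that of the outer and collect terms.
q(0) = 1
q′(0) = 1
q′′(0) = 1
q′′′(0) = -1
q^(4)(0) = -7
q^(5)(0) = 5
So c_5 = q^(5)(0)/5! = 1/24.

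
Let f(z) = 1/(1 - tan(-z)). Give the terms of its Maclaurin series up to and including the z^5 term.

-32*z^5/15 + 5*z^4/3 - 4*z^3/3 + z^2 - z + 1

Let u equal the inner series; expand the outer function in u and truncate.
[z^0] = 1;  [z^1] = -1;  [z^2] = 1;  [z^3] = -4/3;  [z^4] = 5/3;  [z^5] = -32/15.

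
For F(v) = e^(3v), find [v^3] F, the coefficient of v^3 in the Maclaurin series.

[v^0] = 1;  [v^1] = 3;  [v^2] = 9/2;  [v^3] = 9/2.
So c_3 = F′′′(0)/3! = 9/2.

9/2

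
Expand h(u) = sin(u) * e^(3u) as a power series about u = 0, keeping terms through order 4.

4*u^4 + 13*u^3/3 + 3*u^2 + u

Multiply the two series term by term and collect like powers.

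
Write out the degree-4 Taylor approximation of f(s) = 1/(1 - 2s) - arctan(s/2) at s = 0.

16*s^4 + 193*s^3/24 + 4*s^2 + 3*s/2 + 1

Combine the two series term by term.
f(0) = 1
f′(0) = 3/2
f′′(0) = 8
f′′′(0) = 193/4
f^(4)(0) = 384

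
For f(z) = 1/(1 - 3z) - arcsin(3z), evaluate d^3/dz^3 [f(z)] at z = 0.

135

Add the two expansions coefficient-wise.
From the series, [z^3] f = 45/2; multiply by 3! = 6 to get 135.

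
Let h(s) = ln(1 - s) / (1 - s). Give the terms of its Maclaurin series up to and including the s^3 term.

Multiply the numerator's expansion by the denominator's geometric series.
h(0) = 0
h′(0) = -1
h′′(0) = -3
h′′′(0) = -11
The Taylor polynomial is Σ h^(k)(0)/k! · s^k.

-11*s^3/6 - 3*s^2/2 - s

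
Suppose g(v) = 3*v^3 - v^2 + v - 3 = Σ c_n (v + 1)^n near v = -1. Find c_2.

[(v + 1)^0] = -8;  [(v + 1)^1] = 12;  [(v + 1)^2] = -10.

-10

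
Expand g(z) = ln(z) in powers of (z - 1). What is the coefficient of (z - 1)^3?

1/3

[(z - 1)^0] = 0;  [(z - 1)^1] = 1;  [(z - 1)^2] = -1/2;  [(z - 1)^3] = 1/3.
So c_3 = g′′′(1)/3! = 1/3.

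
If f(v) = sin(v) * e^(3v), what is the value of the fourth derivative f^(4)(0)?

Multiply the two series term by term and collect like powers.
The coefficient of v^4 in the expansion is 4, so f^(4)(0) = 4! * (4) = 96.

96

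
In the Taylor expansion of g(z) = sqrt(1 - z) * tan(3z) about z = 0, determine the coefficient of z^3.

69/8

Multiply the two series term by term and collect like powers.
g(0) = 0
g′(0) = 3
g′′(0) = -3
g′′′(0) = 207/4
Dividing each by k! gives the coefficients c_0, ..., c_3.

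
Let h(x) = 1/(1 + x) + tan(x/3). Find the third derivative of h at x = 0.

-160/27

Expand each term separately and add.
The coefficient of x^3 in the expansion is -80/81, so h′′′(0) = 3! * (-80/81) = -160/27.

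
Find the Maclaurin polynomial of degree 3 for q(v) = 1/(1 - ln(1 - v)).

Compose series: expand the inner function first, then feed it into the outer expansion.
q(0) = 1
q′(0) = -1
q′′(0) = 1
q′′′(0) = -2
Dividing each by k! gives the coefficients c_0, ..., c_3.

-v^3/3 + v^2/2 - v + 1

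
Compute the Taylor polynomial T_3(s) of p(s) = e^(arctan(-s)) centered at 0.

s^3/6 + s^2/2 - s + 1

Plug the Maclaurin series of the inner function into that of the outer and collect terms.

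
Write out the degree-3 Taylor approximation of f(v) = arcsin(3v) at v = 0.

9*v^3/2 + 3*v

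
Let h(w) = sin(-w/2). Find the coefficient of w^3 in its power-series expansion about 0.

Apply the Taylor formula c_k = f^(k)(a)/k!.

1/48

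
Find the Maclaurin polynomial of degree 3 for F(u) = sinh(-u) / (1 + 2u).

-25*u^3/6 + 2*u^2 - u

Expand each factor separately, then convolve coefficients.
F(0) = 0
F′(0) = -1
F′′(0) = 4
F′′′(0) = -25
Dividing each by k! gives the coefficients c_0, ..., c_3.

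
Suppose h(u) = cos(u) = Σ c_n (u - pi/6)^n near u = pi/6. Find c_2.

-sqrt(3)/4

h(pi/6) = sqrt(3)/2
h′(pi/6) = -1/2
h′′(pi/6) = -sqrt(3)/2
So c_2 = h′′(pi/6)/2! = -sqrt(3)/4.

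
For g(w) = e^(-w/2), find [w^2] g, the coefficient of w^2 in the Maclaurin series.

1/8

[w^0] = 1;  [w^1] = -1/2;  [w^2] = 1/8.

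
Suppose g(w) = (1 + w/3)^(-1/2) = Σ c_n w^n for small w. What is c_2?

1/24

Apply the Taylor formula c_k = f^(k)(a)/k!.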